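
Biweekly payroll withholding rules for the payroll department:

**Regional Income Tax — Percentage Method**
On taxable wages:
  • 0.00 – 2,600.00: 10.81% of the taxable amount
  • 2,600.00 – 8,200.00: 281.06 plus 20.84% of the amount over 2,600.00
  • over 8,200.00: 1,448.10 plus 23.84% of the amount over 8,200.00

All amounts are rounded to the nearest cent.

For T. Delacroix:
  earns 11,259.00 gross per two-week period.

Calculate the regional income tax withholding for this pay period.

2,177.37

Regional Income Tax: taxable = 11,259.00
  1,448.10 + 23.84% × (11,259.00 − 8,200.00) = 1,448.10 + 23.84% × 3,059.00 = 2,177.37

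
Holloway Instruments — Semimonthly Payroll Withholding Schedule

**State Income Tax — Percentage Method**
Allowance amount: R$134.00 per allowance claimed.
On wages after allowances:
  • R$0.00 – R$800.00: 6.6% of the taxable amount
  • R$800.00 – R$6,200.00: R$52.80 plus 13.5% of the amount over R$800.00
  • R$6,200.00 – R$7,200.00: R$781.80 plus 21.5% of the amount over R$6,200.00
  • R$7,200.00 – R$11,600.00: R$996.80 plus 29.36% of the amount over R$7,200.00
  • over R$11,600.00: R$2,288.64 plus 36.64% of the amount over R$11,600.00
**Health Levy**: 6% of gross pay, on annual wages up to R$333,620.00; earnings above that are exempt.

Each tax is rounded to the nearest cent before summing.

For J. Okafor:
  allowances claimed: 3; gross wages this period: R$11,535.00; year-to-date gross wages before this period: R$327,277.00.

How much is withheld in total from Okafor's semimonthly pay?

State Income Tax: taxable = R$11,535.00 − 3×R$134.00 = R$11,133.00
  R$996.80 + 29.36% × (R$11,133.00 − R$7,200.00) = R$996.80 + 29.36% × R$3,933.00 = R$2,151.53
Health Levy: cap R$333,620.00 − YTD R$327,277.00 = R$6,343.00 subject; 6% × R$6,343.00 = R$380.58
Total: R$2,151.53 + R$380.58 = R$2,532.11

R$2,532.11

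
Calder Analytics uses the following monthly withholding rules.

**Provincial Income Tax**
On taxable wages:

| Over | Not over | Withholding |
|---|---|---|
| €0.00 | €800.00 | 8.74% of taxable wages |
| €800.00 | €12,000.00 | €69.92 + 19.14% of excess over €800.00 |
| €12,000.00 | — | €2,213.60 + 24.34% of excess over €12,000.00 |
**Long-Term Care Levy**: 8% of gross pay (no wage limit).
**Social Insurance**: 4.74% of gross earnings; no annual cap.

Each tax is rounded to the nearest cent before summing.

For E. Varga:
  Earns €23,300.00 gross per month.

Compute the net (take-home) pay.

Provincial Income Tax: taxable = €23,300.00
  €2,213.60 + 24.34% × (€23,300.00 − €12,000.00) = €2,213.60 + 24.34% × €11,300.00 = €4,964.02
Long-Term Care Levy: 8% × €23,300.00 = €1,864.00
Social Insurance: 4.74% × €23,300.00 = €1,104.42
Total withheld: €4,964.02 + €1,864.00 + €1,104.42 = €7,932.44
Net pay: €23,300.00 − €7,932.44 = €15,367.56

€15,367.56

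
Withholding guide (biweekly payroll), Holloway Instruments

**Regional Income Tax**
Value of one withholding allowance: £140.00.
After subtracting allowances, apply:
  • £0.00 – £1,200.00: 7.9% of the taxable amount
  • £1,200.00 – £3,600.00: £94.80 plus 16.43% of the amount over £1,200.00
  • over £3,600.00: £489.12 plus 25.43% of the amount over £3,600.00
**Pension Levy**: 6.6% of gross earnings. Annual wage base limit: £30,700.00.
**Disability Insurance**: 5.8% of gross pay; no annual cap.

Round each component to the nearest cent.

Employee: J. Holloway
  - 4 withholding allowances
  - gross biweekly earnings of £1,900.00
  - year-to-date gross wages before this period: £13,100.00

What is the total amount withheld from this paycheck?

Regional Income Tax: taxable = £1,900.00 − 4×£140.00 = £1,340.00
  £94.80 + 16.43% × (£1,340.00 − £1,200.00) = £94.80 + 16.43% × £140.00 = £117.80
Pension Levy: 6.6% × £1,900.00 = £125.40
Disability Insurance: 5.8% × £1,900.00 = £110.20
Total: £117.80 + £125.40 + £110.20 = £353.40

£353.40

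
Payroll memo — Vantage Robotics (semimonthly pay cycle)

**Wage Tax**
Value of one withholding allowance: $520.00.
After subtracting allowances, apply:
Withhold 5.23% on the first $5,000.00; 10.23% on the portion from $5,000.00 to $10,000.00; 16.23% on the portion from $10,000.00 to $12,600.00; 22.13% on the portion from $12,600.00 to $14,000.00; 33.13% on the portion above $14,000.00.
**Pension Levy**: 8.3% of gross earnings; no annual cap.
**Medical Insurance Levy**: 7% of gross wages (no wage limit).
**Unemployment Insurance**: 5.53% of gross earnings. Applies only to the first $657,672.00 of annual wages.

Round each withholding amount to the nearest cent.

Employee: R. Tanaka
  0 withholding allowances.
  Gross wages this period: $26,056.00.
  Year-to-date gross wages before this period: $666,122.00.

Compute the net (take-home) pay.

Wage Tax: taxable = $26,056.00
  $1,504.80 + 33.13% × ($26,056.00 − $14,000.00) = $1,504.80 + 33.13% × $12,056.00 = $5,498.95
Pension Levy: 8.3% × $26,056.00 = $2,162.65
Medical Insurance Levy: 7% × $26,056.00 = $1,823.92
Unemployment Insurance: YTD $666,122.00 ≥ cap $657,672.00 → $0.00
Total withheld: $5,498.95 + $2,162.65 + $1,823.92 + $0.00 = $9,485.52
Net pay: $26,056.00 − $9,485.52 = $16,570.48

$16,570.48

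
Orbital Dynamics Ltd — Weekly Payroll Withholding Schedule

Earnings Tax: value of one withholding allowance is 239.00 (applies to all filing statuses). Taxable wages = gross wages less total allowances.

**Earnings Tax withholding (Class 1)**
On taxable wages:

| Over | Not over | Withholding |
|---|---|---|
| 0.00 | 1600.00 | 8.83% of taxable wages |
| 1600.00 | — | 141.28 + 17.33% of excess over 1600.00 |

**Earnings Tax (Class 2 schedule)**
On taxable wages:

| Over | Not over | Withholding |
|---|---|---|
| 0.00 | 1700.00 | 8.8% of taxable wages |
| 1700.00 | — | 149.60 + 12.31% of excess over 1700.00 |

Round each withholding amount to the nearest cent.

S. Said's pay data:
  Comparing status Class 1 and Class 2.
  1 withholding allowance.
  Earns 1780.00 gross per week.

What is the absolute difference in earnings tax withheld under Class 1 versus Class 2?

Earnings Tax (Class 1): taxable = 1780.00 − 1×239.00 = 1541.00
  8.83% × 1541.00 = 136.07
Earnings Tax (Class 2): taxable = 1780.00 − 1×239.00 = 1541.00
  8.8% × 1541.00 = 135.61
Difference: |136.07 − 135.61| = 0.46 (higher under Class 1)

0.46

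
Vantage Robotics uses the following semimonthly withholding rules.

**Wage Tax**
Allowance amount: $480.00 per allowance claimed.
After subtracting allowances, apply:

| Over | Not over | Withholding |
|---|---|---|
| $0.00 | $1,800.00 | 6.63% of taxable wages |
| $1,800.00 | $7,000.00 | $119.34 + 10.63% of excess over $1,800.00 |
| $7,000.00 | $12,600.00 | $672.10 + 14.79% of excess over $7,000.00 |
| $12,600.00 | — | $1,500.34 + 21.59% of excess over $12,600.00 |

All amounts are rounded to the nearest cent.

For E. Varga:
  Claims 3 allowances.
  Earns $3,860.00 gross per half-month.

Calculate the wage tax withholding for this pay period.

$185.25

Wage Tax: taxable = $3,860.00 − 3×$480.00 = $2,420.00
  $119.34 + 10.63% × ($2,420.00 − $1,800.00) = $119.34 + 10.63% × $620.00 = $185.25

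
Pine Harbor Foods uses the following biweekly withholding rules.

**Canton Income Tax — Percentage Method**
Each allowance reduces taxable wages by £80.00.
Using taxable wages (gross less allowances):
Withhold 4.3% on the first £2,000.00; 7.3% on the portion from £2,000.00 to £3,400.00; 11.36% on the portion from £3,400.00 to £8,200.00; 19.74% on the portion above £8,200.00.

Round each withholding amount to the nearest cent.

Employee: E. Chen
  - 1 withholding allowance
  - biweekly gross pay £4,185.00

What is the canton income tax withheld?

£268.29

Canton Income Tax: taxable = £4,185.00 − 1×£80.00 = £4,105.00
  £188.20 + 11.36% × (£4,105.00 − £3,400.00) = £188.20 + 11.36% × £705.00 = £268.29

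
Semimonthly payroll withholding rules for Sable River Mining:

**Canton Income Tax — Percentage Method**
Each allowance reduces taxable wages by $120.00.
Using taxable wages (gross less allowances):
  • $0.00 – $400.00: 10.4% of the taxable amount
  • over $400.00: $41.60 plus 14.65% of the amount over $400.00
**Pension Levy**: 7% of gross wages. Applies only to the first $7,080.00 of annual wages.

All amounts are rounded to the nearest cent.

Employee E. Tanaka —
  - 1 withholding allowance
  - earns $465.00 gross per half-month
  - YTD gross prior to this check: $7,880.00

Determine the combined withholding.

$35.88

Canton Income Tax: taxable = $465.00 − 1×$120.00 = $345.00
  10.4% × $345.00 = $35.88
Pension Levy: YTD $7,880.00 ≥ cap $7,080.00 → $0.00
Total: $35.88 + $0.00 = $35.88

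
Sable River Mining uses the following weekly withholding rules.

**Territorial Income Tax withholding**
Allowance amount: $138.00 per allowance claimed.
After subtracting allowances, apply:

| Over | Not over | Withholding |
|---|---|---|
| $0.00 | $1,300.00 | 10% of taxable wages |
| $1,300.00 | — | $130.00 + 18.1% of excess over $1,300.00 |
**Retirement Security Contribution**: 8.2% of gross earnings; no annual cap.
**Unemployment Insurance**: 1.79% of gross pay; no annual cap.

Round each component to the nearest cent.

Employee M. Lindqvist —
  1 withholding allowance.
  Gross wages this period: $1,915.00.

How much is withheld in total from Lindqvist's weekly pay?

$407.65

Territorial Income Tax: taxable = $1,915.00 − 1×$138.00 = $1,777.00
  $130.00 + 18.1% × ($1,777.00 − $1,300.00) = $130.00 + 18.1% × $477.00 = $216.34
Retirement Security Contribution: 8.2% × $1,915.00 = $157.03
Unemployment Insurance: 1.79% × $1,915.00 = $34.28
Total: $216.34 + $157.03 + $34.28 = $407.65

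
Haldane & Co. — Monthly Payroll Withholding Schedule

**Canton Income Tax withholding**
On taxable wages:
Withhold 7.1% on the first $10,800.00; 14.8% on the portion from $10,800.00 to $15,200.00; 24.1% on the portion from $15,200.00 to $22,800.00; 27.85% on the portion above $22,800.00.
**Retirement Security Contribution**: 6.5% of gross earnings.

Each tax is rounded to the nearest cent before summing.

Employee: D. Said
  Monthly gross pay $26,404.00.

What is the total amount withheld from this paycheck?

Canton Income Tax: taxable = $26,404.00
  $3,249.60 + 27.85% × ($26,404.00 − $22,800.00) = $3,249.60 + 27.85% × $3,604.00 = $4,253.31
Retirement Security Contribution: 6.5% × $26,404.00 = $1,716.26
Total: $4,253.31 + $1,716.26 = $5,969.57

$5,969.57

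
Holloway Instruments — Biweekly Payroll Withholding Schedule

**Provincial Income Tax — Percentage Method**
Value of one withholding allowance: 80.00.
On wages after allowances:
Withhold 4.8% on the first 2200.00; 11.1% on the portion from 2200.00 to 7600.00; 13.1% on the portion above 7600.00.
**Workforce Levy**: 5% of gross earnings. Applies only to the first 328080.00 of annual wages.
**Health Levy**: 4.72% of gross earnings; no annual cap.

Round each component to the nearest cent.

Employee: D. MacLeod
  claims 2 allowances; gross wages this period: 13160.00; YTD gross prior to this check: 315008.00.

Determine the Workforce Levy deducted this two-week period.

653.60

Workforce Levy: cap 328080.00 − YTD 315008.00 = 13072.00 subject; 5% × 13072.00 = 653.60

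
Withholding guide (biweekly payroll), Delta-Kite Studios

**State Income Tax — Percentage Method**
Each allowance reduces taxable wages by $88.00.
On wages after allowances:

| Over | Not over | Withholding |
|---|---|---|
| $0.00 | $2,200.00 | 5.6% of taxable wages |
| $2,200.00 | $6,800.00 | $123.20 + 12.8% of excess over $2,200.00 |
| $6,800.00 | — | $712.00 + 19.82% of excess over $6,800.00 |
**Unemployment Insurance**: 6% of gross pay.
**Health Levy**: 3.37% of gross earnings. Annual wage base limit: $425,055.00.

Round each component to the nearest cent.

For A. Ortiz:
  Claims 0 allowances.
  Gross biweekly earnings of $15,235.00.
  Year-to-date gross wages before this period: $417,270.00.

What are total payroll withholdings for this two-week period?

$3,560.27

State Income Tax: taxable = $15,235.00
  $712.00 + 19.82% × ($15,235.00 − $6,800.00) = $712.00 + 19.82% × $8,435.00 = $2,383.82
Unemployment Insurance: 6% × $15,235.00 = $914.10
Health Levy: cap $425,055.00 − YTD $417,270.00 = $7,785.00 subject; 3.37% × $7,785.00 = $262.35
Total: $2,383.82 + $914.10 + $262.35 = $3,560.27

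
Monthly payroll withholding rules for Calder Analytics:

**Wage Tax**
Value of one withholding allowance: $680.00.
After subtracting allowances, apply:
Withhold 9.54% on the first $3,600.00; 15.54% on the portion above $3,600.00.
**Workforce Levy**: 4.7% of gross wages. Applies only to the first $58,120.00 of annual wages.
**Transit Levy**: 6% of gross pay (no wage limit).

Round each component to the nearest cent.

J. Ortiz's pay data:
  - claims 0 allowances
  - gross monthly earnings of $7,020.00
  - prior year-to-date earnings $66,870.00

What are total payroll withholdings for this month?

Wage Tax: taxable = $7,020.00
  $343.44 + 15.54% × ($7,020.00 − $3,600.00) = $343.44 + 15.54% × $3,420.00 = $874.91
Workforce Levy: YTD $66,870.00 ≥ cap $58,120.00 → $0.00
Transit Levy: 6% × $7,020.00 = $421.20
Total: $874.91 + $0.00 + $421.20 = $1,296.11

$1,296.11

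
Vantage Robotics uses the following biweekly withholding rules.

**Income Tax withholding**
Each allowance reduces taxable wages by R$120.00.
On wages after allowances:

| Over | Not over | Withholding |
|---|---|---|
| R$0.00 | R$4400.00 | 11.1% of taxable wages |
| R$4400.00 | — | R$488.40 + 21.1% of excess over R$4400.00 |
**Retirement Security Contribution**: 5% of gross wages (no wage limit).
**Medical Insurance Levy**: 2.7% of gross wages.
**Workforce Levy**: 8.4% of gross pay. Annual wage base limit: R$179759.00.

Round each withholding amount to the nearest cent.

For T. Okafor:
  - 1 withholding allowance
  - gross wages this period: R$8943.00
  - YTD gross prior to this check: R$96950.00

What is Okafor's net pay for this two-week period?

Income Tax: taxable = R$8943.00 − 1×R$120.00 = R$8823.00
  R$488.40 + 21.1% × (R$8823.00 − R$4400.00) = R$488.40 + 21.1% × R$4423.00 = R$1421.65
Retirement Security Contribution: 5% × R$8943.00 = R$447.15
Medical Insurance Levy: 2.7% × R$8943.00 = R$241.46
Workforce Levy: 8.4% × R$8943.00 = R$751.21
Total withheld: R$1421.65 + R$447.15 + R$241.46 + R$751.21 = R$2861.47
Net pay: R$8943.00 − R$2861.47 = R$6081.53

R$6081.53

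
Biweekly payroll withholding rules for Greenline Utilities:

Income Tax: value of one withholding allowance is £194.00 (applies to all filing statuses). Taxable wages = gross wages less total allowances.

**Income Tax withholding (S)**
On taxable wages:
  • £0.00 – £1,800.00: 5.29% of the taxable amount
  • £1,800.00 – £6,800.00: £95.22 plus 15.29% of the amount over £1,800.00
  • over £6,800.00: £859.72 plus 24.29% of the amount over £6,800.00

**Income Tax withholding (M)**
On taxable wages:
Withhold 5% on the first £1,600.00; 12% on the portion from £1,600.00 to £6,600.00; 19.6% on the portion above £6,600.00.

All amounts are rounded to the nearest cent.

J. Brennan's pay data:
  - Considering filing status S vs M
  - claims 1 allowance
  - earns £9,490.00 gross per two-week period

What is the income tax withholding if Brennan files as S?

£1,466.00

Income Tax (S): taxable = £9,490.00 − 1×£194.00 = £9,296.00
  £859.72 + 24.29% × (£9,296.00 − £6,800.00) = £859.72 + 24.29% × £2,496.00 = £1,466.00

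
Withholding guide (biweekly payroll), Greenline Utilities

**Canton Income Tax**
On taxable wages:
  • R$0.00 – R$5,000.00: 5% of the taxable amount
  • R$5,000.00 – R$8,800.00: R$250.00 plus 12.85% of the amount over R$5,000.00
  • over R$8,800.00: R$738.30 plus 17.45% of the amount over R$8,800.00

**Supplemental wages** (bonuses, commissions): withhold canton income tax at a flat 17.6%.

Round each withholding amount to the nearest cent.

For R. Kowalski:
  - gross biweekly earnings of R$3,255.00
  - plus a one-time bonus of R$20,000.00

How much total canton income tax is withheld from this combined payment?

Canton Income Tax: taxable = R$3,255.00
  5% × R$3,255.00 = R$162.75
Supplemental (17.6% flat on bonus): 17.6% × R$20,000.00 = R$3,520.00
Total canton income tax: R$162.75 + R$3,520.00 = R$3,682.75

R$3,682.75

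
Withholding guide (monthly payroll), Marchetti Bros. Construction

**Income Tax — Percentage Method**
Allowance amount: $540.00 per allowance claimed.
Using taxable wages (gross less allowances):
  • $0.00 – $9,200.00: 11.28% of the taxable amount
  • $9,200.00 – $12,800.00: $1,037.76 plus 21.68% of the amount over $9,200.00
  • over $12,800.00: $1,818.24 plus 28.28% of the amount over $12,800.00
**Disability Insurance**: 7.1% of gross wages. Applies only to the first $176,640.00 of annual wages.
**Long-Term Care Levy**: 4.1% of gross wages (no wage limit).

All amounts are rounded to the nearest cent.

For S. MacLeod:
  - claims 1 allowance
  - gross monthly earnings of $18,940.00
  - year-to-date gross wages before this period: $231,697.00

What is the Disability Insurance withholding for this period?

$0.00

Disability Insurance: YTD $231,697.00 ≥ cap $176,640.00 → $0.00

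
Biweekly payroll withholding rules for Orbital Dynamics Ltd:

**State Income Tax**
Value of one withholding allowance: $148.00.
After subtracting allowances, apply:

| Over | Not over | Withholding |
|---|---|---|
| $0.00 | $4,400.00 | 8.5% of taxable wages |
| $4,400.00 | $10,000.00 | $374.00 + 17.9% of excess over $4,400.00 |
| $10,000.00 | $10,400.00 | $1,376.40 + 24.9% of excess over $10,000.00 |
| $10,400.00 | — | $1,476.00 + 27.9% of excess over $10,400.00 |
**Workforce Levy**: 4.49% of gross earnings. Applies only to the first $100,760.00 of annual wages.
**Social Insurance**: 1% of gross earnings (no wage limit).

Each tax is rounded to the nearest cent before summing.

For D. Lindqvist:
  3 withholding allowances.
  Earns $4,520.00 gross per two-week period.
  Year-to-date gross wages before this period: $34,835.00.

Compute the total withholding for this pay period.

State Income Tax: taxable = $4,520.00 − 3×$148.00 = $4,076.00
  8.5% × $4,076.00 = $346.46
Workforce Levy: 4.49% × $4,520.00 = $202.95
Social Insurance: 1% × $4,520.00 = $45.20
Total: $346.46 + $202.95 + $45.20 = $594.61

$594.61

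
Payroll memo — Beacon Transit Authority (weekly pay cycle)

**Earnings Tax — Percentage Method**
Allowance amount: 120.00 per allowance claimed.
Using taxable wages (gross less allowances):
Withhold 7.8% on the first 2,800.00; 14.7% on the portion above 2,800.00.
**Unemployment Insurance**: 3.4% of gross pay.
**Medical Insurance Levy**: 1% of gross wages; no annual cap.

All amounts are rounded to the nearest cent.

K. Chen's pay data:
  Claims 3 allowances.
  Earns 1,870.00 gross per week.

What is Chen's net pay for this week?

1,669.94

Earnings Tax: taxable = 1,870.00 − 3×120.00 = 1,510.00
  7.8% × 1,510.00 = 117.78
Unemployment Insurance: 3.4% × 1,870.00 = 63.58
Medical Insurance Levy: 1% × 1,870.00 = 18.70
Total withheld: 117.78 + 63.58 + 18.70 = 200.06
Net pay: 1,870.00 − 200.06 = 1,669.94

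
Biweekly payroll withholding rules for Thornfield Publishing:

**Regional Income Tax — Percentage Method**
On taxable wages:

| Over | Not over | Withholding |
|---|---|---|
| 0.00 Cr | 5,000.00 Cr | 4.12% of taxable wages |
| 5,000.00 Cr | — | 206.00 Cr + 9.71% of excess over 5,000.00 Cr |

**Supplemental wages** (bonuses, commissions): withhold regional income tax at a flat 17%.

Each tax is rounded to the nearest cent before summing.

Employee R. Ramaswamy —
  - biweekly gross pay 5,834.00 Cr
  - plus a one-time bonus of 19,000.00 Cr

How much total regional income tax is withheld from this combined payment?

3,516.98 Cr

Regional Income Tax: taxable = 5,834.00 Cr
  206.00 Cr + 9.71% × (5,834.00 Cr − 5,000.00 Cr) = 206.00 Cr + 9.71% × 834.00 Cr = 286.98 Cr
Supplemental (17% flat on bonus): 17% × 19,000.00 Cr = 3,230.00 Cr
Total regional income tax: 286.98 Cr + 3,230.00 Cr = 3,516.98 Cr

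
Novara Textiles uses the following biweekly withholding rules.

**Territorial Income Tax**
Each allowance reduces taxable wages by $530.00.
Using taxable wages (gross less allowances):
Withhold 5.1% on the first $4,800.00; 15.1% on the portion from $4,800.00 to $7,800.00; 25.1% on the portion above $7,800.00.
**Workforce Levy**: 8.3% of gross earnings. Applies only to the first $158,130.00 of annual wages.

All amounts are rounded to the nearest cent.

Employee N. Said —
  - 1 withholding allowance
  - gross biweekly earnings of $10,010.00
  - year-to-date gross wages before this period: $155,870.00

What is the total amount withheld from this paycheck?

$1,307.06

Territorial Income Tax: taxable = $10,010.00 − 1×$530.00 = $9,480.00
  $697.80 + 25.1% × ($9,480.00 − $7,800.00) = $697.80 + 25.1% × $1,680.00 = $1,119.48
Workforce Levy: cap $158,130.00 − YTD $155,870.00 = $2,260.00 subject; 8.3% × $2,260.00 = $187.58
Total: $1,119.48 + $187.58 = $1,307.06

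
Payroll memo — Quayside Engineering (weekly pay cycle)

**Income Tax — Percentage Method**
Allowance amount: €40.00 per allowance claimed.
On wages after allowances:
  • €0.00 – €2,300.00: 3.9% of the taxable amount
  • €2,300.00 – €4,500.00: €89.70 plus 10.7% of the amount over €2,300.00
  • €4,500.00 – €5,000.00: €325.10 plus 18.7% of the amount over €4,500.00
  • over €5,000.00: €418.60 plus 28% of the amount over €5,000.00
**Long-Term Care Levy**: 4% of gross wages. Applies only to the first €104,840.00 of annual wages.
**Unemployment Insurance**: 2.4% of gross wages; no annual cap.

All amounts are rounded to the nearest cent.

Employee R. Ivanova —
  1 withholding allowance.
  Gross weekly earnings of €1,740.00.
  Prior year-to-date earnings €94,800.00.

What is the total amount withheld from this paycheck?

Income Tax: taxable = €1,740.00 − 1×€40.00 = €1,700.00
  3.9% × €1,700.00 = €66.30
Long-Term Care Levy: 4% × €1,740.00 = €69.60
Unemployment Insurance: 2.4% × €1,740.00 = €41.76
Total: €66.30 + €69.60 + €41.76 = €177.66

€177.66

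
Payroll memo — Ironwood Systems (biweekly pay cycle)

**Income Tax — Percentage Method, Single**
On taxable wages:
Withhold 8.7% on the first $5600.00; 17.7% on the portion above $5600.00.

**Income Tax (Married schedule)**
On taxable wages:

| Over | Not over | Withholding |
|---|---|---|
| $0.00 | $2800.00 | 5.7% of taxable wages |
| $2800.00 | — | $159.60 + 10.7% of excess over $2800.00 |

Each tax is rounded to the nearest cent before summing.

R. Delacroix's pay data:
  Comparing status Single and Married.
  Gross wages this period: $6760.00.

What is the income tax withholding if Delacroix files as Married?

Income Tax (Married): taxable = $6760.00
  $159.60 + 10.7% × ($6760.00 − $2800.00) = $159.60 + 10.7% × $3960.00 = $583.32

$583.32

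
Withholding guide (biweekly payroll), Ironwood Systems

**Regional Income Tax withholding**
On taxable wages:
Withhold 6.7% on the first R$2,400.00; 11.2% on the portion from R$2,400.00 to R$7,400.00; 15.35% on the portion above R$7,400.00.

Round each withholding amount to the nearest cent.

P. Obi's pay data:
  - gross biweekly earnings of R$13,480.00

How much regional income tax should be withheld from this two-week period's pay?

R$1,654.08

Regional Income Tax: taxable = R$13,480.00
  R$720.80 + 15.35% × (R$13,480.00 − R$7,400.00) = R$720.80 + 15.35% × R$6,080.00 = R$1,654.08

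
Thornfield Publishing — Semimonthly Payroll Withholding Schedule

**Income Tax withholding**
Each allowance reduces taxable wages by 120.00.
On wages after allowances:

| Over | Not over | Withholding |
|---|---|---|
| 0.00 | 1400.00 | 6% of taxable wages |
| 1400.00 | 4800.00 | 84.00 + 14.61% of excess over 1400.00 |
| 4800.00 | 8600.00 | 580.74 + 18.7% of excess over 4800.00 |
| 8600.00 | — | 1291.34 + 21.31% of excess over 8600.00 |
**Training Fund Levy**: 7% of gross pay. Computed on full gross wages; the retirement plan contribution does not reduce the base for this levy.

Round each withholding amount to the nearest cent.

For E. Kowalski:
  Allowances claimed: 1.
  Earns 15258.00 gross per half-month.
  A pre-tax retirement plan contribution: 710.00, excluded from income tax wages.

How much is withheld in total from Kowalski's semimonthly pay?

Income Tax: taxable = 15258.00 − 710.00 − 1×120.00 = 14428.00
  1291.34 + 21.31% × (14428.00 − 8600.00) = 1291.34 + 21.31% × 5828.00 = 2533.29
Training Fund Levy: 7% × 15258.00 = 1068.06
Total: 2533.29 + 1068.06 = 3601.35

3601.35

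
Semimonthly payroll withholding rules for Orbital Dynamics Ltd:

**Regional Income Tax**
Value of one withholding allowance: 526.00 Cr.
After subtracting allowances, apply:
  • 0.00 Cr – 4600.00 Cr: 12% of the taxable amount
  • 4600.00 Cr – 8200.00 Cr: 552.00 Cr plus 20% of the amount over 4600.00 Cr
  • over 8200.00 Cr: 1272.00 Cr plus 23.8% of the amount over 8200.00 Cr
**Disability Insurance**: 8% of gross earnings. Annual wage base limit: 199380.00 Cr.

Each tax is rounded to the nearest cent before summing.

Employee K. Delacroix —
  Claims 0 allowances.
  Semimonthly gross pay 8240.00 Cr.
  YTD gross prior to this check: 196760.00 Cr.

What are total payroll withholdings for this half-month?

Regional Income Tax: taxable = 8240.00 Cr
  1272.00 Cr + 23.8% × (8240.00 Cr − 8200.00 Cr) = 1272.00 Cr + 23.8% × 40.00 Cr = 1281.52 Cr
Disability Insurance: cap 199380.00 Cr − YTD 196760.00 Cr = 2620.00 Cr subject; 8% × 2620.00 Cr = 209.60 Cr
Total: 1281.52 Cr + 209.60 Cr = 1491.12 Cr

1491.12 Cr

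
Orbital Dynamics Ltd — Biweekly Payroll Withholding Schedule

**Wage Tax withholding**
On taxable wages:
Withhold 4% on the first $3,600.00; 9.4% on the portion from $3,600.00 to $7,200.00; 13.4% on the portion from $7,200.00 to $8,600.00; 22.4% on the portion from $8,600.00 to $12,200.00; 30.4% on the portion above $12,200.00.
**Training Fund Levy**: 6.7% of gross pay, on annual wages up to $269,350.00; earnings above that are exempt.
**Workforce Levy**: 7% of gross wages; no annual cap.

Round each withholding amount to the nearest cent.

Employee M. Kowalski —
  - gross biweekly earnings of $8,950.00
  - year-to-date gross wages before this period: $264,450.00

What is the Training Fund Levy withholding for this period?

$328.30

Training Fund Levy: cap $269,350.00 − YTD $264,450.00 = $4,900.00 subject; 6.7% × $4,900.00 = $328.30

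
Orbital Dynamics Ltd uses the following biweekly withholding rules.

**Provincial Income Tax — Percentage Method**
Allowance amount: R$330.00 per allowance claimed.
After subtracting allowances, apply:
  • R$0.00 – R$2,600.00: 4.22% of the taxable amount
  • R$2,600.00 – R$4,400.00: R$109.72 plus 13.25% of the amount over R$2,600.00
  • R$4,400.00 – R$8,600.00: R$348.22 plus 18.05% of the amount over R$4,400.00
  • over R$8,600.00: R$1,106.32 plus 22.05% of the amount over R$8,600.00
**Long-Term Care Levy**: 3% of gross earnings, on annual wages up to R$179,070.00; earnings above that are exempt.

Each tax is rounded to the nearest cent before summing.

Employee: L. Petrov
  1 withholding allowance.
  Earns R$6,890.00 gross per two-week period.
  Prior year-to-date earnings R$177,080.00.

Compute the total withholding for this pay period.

Provincial Income Tax: taxable = R$6,890.00 − 1×R$330.00 = R$6,560.00
  R$348.22 + 18.05% × (R$6,560.00 − R$4,400.00) = R$348.22 + 18.05% × R$2,160.00 = R$738.10
Long-Term Care Levy: cap R$179,070.00 − YTD R$177,080.00 = R$1,990.00 subject; 3% × R$1,990.00 = R$59.70
Total: R$738.10 + R$59.70 = R$797.80

R$797.80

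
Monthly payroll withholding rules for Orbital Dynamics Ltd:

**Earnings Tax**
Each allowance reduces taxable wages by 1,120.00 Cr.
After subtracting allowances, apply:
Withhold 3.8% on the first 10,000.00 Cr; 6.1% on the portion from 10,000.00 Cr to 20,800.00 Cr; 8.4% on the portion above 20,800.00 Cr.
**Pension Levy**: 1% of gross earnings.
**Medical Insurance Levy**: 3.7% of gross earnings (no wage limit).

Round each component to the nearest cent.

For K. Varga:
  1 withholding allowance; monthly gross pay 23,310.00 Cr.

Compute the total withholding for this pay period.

Earnings Tax: taxable = 23,310.00 Cr − 1×1,120.00 Cr = 22,190.00 Cr
  1,038.80 Cr + 8.4% × (22,190.00 Cr − 20,800.00 Cr) = 1,038.80 Cr + 8.4% × 1,390.00 Cr = 1,155.56 Cr
Pension Levy: 1% × 23,310.00 Cr = 233.10 Cr
Medical Insurance Levy: 3.7% × 23,310.00 Cr = 862.47 Cr
Total: 1,155.56 Cr + 233.10 Cr + 862.47 Cr = 2,251.13 Cr

2,251.13 Cr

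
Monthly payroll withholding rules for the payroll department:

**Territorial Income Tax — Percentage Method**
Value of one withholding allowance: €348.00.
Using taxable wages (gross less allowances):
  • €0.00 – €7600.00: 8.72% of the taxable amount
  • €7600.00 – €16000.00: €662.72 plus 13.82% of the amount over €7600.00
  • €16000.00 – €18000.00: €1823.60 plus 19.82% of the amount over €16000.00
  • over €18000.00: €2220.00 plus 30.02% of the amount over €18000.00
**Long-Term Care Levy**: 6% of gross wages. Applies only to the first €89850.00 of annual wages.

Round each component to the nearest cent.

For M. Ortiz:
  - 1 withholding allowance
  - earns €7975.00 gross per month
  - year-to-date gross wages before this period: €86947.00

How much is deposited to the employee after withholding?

€7134.37

Territorial Income Tax: taxable = €7975.00 − 1×€348.00 = €7627.00
  €662.72 + 13.82% × (€7627.00 − €7600.00) = €662.72 + 13.82% × €27.00 = €666.45
Long-Term Care Levy: cap €89850.00 − YTD €86947.00 = €2903.00 subject; 6% × €2903.00 = €174.18
Total withheld: €666.45 + €174.18 = €840.63
Net pay: €7975.00 − €840.63 = €7134.37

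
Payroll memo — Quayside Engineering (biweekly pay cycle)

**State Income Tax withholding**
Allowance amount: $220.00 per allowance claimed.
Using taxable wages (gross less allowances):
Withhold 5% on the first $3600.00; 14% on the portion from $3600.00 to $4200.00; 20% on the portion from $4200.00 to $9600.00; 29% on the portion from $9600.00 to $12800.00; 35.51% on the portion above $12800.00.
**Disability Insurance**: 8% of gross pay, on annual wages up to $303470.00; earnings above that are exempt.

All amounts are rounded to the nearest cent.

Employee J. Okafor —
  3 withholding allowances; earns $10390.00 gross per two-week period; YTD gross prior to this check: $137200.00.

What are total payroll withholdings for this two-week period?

State Income Tax: taxable = $10390.00 − 3×$220.00 = $9730.00
  $1344.00 + 29% × ($9730.00 − $9600.00) = $1344.00 + 29% × $130.00 = $1381.70
Disability Insurance: 8% × $10390.00 = $831.20
Total: $1381.70 + $831.20 = $2212.90

$2212.90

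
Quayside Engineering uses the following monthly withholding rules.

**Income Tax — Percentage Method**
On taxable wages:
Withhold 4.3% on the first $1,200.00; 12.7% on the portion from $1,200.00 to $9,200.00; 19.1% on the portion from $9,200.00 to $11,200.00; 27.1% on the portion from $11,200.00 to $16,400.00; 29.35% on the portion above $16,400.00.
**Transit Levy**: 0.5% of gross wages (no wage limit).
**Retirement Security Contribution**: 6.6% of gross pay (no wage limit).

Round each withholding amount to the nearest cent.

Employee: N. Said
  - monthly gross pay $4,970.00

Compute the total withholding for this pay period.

Income Tax: taxable = $4,970.00
  $51.60 + 12.7% × ($4,970.00 − $1,200.00) = $51.60 + 12.7% × $3,770.00 = $530.39
Transit Levy: 0.5% × $4,970.00 = $24.85
Retirement Security Contribution: 6.6% × $4,970.00 = $328.02
Total: $530.39 + $24.85 + $328.02 = $883.26

$883.26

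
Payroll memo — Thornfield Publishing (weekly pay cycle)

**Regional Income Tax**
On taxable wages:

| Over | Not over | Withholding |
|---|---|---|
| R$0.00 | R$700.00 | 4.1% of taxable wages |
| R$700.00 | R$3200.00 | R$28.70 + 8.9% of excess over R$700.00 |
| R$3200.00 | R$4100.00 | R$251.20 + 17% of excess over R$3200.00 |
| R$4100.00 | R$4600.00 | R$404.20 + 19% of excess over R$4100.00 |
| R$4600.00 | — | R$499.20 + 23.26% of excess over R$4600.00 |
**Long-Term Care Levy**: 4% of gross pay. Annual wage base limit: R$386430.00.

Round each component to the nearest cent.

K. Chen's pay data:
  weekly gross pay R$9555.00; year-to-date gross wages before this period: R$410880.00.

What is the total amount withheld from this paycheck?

R$1651.73

Regional Income Tax: taxable = R$9555.00
  R$499.20 + 23.26% × (R$9555.00 − R$4600.00) = R$499.20 + 23.26% × R$4955.00 = R$1651.73
Long-Term Care Levy: YTD R$410880.00 ≥ cap R$386430.00 → R$0.00
Total: R$1651.73 + R$0.00 = R$1651.73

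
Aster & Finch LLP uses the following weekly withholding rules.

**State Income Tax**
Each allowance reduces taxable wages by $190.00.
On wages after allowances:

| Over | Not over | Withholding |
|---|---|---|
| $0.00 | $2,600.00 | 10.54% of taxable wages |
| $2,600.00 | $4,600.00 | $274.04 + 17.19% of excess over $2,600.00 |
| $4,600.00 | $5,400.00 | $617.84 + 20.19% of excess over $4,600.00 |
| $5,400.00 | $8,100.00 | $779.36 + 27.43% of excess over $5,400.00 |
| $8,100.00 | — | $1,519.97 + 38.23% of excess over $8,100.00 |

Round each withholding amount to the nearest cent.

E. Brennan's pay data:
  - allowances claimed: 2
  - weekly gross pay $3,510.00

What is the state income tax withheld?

$365.15

State Income Tax: taxable = $3,510.00 − 2×$190.00 = $3,130.00
  $274.04 + 17.19% × ($3,130.00 − $2,600.00) = $274.04 + 17.19% × $530.00 = $365.15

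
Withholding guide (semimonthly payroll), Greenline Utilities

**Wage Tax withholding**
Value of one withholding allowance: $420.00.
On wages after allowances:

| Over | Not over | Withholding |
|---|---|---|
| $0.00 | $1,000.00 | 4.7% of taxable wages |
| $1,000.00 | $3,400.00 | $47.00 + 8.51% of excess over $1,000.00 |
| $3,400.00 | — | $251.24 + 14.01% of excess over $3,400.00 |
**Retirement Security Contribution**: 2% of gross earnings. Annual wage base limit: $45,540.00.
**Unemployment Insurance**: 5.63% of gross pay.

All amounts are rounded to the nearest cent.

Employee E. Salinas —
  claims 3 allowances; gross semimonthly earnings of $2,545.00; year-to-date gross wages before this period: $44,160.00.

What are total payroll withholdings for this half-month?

Wage Tax: taxable = $2,545.00 − 3×$420.00 = $1,285.00
  $47.00 + 8.51% × ($1,285.00 − $1,000.00) = $47.00 + 8.51% × $285.00 = $71.25
Retirement Security Contribution: cap $45,540.00 − YTD $44,160.00 = $1,380.00 subject; 2% × $1,380.00 = $27.60
Unemployment Insurance: 5.63% × $2,545.00 = $143.28
Total: $71.25 + $27.60 + $143.28 = $242.13

$242.13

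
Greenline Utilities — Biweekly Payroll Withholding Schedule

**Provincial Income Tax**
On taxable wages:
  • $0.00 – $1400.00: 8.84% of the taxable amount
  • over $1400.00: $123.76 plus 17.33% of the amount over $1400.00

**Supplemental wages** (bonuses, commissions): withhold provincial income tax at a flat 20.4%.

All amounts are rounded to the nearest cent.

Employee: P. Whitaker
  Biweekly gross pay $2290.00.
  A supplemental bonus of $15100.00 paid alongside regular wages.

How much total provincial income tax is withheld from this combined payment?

Provincial Income Tax: taxable = $2290.00
  $123.76 + 17.33% × ($2290.00 − $1400.00) = $123.76 + 17.33% × $890.00 = $278.00
Supplemental (20.4% flat on bonus): 20.4% × $15100.00 = $3080.40
Total provincial income tax: $278.00 + $3080.40 = $3358.40

$3358.40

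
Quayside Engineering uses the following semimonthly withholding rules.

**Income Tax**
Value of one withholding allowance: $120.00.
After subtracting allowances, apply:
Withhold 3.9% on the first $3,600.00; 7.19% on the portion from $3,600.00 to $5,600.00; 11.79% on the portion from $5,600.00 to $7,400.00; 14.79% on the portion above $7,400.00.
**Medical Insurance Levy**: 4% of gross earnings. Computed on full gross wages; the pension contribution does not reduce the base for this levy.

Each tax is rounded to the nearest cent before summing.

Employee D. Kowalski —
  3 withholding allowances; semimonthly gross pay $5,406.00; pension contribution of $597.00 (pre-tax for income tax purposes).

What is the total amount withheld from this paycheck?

Income Tax: taxable = $5,406.00 − $597.00 − 3×$120.00 = $4,449.00
  $140.40 + 7.19% × ($4,449.00 − $3,600.00) = $140.40 + 7.19% × $849.00 = $201.44
Medical Insurance Levy: 4% × $5,406.00 = $216.24
Total: $201.44 + $216.24 = $417.68

$417.68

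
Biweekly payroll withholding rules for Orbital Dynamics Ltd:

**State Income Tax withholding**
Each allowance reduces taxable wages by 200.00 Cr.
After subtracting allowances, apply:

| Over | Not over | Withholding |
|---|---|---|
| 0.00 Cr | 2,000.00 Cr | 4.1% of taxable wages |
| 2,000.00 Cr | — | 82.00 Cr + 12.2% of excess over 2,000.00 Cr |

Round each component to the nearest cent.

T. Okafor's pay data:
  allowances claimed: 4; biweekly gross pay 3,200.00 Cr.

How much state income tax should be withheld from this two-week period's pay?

130.80 Cr

State Income Tax: taxable = 3,200.00 Cr − 4×200.00 Cr = 2,400.00 Cr
  82.00 Cr + 12.2% × (2,400.00 Cr − 2,000.00 Cr) = 82.00 Cr + 12.2% × 400.00 Cr = 130.80 Cr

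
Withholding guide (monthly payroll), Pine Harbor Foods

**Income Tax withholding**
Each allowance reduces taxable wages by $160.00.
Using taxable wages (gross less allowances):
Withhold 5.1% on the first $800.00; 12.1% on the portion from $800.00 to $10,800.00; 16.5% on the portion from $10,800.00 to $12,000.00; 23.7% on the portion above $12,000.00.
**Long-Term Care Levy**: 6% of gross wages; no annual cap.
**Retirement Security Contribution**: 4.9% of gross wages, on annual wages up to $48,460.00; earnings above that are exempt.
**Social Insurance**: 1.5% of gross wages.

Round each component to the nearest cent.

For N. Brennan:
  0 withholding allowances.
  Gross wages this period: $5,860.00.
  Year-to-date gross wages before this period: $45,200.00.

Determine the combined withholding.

Income Tax: taxable = $5,860.00
  $40.80 + 12.1% × ($5,860.00 − $800.00) = $40.80 + 12.1% × $5,060.00 = $653.06
Long-Term Care Levy: 6% × $5,860.00 = $351.60
Retirement Security Contribution: cap $48,460.00 − YTD $45,200.00 = $3,260.00 subject; 4.9% × $3,260.00 = $159.74
Social Insurance: 1.5% × $5,860.00 = $87.90
Total: $653.06 + $351.60 + $159.74 + $87.90 = $1,252.30

$1,252.30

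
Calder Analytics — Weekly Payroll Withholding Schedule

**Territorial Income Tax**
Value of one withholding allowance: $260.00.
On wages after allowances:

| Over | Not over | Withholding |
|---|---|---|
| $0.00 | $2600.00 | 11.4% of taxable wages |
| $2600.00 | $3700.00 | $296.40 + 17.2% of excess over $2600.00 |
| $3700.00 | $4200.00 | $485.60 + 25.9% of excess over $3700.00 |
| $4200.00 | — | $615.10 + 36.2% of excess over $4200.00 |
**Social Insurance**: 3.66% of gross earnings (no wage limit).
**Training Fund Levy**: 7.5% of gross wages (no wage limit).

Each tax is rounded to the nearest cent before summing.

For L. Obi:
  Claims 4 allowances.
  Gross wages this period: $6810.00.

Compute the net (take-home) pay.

$4866.56

Territorial Income Tax: taxable = $6810.00 − 4×$260.00 = $5770.00
  $615.10 + 36.2% × ($5770.00 − $4200.00) = $615.10 + 36.2% × $1570.00 = $1183.44
Social Insurance: 3.66% × $6810.00 = $249.25
Training Fund Levy: 7.5% × $6810.00 = $510.75
Total withheld: $1183.44 + $249.25 + $510.75 = $1943.44
Net pay: $6810.00 − $1943.44 = $4866.56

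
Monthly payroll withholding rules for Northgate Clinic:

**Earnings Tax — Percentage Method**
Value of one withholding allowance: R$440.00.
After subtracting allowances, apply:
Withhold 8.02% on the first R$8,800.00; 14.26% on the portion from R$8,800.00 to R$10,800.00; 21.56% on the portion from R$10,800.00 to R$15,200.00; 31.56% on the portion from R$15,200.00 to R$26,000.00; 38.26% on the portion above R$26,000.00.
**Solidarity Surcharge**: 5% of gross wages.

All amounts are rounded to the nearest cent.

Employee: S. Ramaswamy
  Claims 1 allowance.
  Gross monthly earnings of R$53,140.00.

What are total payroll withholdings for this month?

Earnings Tax: taxable = R$53,140.00 − 1×R$440.00 = R$52,700.00
  R$5,348.08 + 38.26% × (R$52,700.00 − R$26,000.00) = R$5,348.08 + 38.26% × R$26,700.00 = R$15,563.50
Solidarity Surcharge: 5% × R$53,140.00 = R$2,657.00
Total: R$15,563.50 + R$2,657.00 = R$18,220.50

R$18,220.50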